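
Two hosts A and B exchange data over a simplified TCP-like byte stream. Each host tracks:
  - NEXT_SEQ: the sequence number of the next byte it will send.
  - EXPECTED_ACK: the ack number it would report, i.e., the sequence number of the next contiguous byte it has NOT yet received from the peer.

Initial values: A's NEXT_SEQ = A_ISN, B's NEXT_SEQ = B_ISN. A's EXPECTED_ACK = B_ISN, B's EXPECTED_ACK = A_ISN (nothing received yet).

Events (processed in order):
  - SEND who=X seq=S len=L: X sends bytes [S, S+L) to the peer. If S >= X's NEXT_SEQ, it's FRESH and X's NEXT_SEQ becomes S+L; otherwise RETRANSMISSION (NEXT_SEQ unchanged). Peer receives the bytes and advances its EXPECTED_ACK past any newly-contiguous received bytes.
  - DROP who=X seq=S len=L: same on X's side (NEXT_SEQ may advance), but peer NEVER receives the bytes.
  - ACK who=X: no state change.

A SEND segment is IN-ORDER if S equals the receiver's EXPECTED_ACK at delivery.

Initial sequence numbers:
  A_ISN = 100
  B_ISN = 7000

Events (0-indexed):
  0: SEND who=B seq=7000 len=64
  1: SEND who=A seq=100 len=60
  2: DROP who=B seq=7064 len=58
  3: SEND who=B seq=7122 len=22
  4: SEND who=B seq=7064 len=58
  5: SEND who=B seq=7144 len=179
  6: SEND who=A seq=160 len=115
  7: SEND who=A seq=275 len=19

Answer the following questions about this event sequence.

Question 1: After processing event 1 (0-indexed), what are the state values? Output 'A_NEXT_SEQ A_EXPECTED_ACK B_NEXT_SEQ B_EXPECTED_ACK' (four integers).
After event 0: A_seq=100 A_ack=7064 B_seq=7064 B_ack=100
After event 1: A_seq=160 A_ack=7064 B_seq=7064 B_ack=160

160 7064 7064 160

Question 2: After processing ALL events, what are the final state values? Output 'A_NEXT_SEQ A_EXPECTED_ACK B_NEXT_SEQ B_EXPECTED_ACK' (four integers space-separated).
Answer: 294 7323 7323 294

Derivation:
After event 0: A_seq=100 A_ack=7064 B_seq=7064 B_ack=100
After event 1: A_seq=160 A_ack=7064 B_seq=7064 B_ack=160
After event 2: A_seq=160 A_ack=7064 B_seq=7122 B_ack=160
After event 3: A_seq=160 A_ack=7064 B_seq=7144 B_ack=160
After event 4: A_seq=160 A_ack=7144 B_seq=7144 B_ack=160
After event 5: A_seq=160 A_ack=7323 B_seq=7323 B_ack=160
After event 6: A_seq=275 A_ack=7323 B_seq=7323 B_ack=275
After event 7: A_seq=294 A_ack=7323 B_seq=7323 B_ack=294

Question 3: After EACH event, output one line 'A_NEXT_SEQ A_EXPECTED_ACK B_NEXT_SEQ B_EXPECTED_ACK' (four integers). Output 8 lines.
100 7064 7064 100
160 7064 7064 160
160 7064 7122 160
160 7064 7144 160
160 7144 7144 160
160 7323 7323 160
275 7323 7323 275
294 7323 7323 294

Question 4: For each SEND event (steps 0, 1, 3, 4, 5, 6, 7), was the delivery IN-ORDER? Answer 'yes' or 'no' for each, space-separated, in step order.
Step 0: SEND seq=7000 -> in-order
Step 1: SEND seq=100 -> in-order
Step 3: SEND seq=7122 -> out-of-order
Step 4: SEND seq=7064 -> in-order
Step 5: SEND seq=7144 -> in-order
Step 6: SEND seq=160 -> in-order
Step 7: SEND seq=275 -> in-order

Answer: yes yes no yes yes yes yes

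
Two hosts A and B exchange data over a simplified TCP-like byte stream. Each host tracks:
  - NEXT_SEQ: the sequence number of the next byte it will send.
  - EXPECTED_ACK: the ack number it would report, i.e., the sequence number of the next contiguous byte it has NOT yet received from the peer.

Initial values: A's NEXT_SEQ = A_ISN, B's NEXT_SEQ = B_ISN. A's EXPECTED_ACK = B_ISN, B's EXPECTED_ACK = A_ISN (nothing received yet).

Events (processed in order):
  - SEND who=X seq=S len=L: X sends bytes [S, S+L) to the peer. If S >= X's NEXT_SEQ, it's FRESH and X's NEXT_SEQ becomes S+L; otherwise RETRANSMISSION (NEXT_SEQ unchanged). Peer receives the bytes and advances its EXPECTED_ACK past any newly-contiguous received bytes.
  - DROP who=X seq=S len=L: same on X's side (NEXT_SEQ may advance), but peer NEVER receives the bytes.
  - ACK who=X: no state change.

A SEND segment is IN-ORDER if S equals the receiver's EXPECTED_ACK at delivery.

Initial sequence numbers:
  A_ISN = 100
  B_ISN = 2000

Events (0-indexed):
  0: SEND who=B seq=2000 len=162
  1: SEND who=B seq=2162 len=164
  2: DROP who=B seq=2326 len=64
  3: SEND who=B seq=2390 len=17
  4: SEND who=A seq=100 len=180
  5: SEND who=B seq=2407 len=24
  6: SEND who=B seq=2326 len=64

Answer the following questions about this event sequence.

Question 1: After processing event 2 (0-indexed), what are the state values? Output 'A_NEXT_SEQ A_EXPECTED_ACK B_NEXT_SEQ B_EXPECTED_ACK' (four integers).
After event 0: A_seq=100 A_ack=2162 B_seq=2162 B_ack=100
After event 1: A_seq=100 A_ack=2326 B_seq=2326 B_ack=100
After event 2: A_seq=100 A_ack=2326 B_seq=2390 B_ack=100

100 2326 2390 100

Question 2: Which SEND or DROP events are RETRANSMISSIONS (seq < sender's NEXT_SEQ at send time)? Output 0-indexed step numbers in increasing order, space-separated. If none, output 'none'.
Answer: 6

Derivation:
Step 0: SEND seq=2000 -> fresh
Step 1: SEND seq=2162 -> fresh
Step 2: DROP seq=2326 -> fresh
Step 3: SEND seq=2390 -> fresh
Step 4: SEND seq=100 -> fresh
Step 5: SEND seq=2407 -> fresh
Step 6: SEND seq=2326 -> retransmit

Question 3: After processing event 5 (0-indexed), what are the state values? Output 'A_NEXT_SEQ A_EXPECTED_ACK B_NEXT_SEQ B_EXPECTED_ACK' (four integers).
After event 0: A_seq=100 A_ack=2162 B_seq=2162 B_ack=100
After event 1: A_seq=100 A_ack=2326 B_seq=2326 B_ack=100
After event 2: A_seq=100 A_ack=2326 B_seq=2390 B_ack=100
After event 3: A_seq=100 A_ack=2326 B_seq=2407 B_ack=100
After event 4: A_seq=280 A_ack=2326 B_seq=2407 B_ack=280
After event 5: A_seq=280 A_ack=2326 B_seq=2431 B_ack=280

280 2326 2431 280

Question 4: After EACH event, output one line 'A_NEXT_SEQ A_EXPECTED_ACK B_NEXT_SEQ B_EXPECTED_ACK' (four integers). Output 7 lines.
100 2162 2162 100
100 2326 2326 100
100 2326 2390 100
100 2326 2407 100
280 2326 2407 280
280 2326 2431 280
280 2431 2431 280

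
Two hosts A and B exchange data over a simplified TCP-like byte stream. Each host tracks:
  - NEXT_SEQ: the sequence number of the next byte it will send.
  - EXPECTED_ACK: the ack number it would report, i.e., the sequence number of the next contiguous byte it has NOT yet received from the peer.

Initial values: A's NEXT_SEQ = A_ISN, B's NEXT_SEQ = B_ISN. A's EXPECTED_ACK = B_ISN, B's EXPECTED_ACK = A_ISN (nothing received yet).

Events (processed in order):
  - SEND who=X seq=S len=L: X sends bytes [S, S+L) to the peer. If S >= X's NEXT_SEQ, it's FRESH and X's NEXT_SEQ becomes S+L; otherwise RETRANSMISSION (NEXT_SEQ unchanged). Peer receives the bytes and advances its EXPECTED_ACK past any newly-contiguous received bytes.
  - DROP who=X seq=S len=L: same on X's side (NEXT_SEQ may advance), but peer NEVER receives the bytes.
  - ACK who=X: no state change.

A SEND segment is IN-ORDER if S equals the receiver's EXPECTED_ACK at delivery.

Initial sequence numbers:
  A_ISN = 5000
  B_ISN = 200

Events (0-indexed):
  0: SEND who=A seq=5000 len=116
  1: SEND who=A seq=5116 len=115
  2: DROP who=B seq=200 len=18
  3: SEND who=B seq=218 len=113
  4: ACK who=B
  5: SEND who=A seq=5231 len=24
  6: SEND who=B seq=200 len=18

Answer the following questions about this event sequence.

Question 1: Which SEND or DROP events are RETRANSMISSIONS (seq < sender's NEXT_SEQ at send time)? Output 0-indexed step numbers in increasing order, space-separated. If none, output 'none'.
Step 0: SEND seq=5000 -> fresh
Step 1: SEND seq=5116 -> fresh
Step 2: DROP seq=200 -> fresh
Step 3: SEND seq=218 -> fresh
Step 5: SEND seq=5231 -> fresh
Step 6: SEND seq=200 -> retransmit

Answer: 6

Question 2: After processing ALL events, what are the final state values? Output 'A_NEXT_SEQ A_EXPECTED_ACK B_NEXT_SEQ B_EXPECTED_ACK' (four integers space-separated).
After event 0: A_seq=5116 A_ack=200 B_seq=200 B_ack=5116
After event 1: A_seq=5231 A_ack=200 B_seq=200 B_ack=5231
After event 2: A_seq=5231 A_ack=200 B_seq=218 B_ack=5231
After event 3: A_seq=5231 A_ack=200 B_seq=331 B_ack=5231
After event 4: A_seq=5231 A_ack=200 B_seq=331 B_ack=5231
After event 5: A_seq=5255 A_ack=200 B_seq=331 B_ack=5255
After event 6: A_seq=5255 A_ack=331 B_seq=331 B_ack=5255

Answer: 5255 331 331 5255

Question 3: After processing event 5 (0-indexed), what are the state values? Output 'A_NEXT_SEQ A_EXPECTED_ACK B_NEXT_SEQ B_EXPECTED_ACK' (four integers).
After event 0: A_seq=5116 A_ack=200 B_seq=200 B_ack=5116
After event 1: A_seq=5231 A_ack=200 B_seq=200 B_ack=5231
After event 2: A_seq=5231 A_ack=200 B_seq=218 B_ack=5231
After event 3: A_seq=5231 A_ack=200 B_seq=331 B_ack=5231
After event 4: A_seq=5231 A_ack=200 B_seq=331 B_ack=5231
After event 5: A_seq=5255 A_ack=200 B_seq=331 B_ack=5255

5255 200 331 5255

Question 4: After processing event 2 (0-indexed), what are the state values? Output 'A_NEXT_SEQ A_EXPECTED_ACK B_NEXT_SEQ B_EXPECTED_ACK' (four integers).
After event 0: A_seq=5116 A_ack=200 B_seq=200 B_ack=5116
After event 1: A_seq=5231 A_ack=200 B_seq=200 B_ack=5231
After event 2: A_seq=5231 A_ack=200 B_seq=218 B_ack=5231

5231 200 218 5231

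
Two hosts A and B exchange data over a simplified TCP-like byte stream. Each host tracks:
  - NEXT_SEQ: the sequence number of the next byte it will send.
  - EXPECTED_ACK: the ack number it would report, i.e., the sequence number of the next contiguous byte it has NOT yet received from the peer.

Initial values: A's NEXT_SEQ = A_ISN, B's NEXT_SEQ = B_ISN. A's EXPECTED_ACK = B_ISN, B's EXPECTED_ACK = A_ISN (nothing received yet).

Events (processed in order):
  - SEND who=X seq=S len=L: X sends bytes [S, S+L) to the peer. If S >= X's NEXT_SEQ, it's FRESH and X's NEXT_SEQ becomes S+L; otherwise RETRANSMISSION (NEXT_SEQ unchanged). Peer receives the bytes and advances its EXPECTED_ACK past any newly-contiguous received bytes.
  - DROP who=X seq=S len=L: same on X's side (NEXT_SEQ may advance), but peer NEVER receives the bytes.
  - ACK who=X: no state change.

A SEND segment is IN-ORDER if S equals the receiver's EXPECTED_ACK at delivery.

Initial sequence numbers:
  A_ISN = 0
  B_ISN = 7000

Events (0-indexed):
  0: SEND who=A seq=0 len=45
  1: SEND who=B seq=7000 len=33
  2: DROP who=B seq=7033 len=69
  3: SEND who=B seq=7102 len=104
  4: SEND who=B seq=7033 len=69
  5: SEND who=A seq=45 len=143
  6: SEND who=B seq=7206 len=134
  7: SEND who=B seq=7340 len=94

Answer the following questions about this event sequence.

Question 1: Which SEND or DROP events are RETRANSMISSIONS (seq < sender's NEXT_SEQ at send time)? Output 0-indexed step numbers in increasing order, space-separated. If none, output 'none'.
Step 0: SEND seq=0 -> fresh
Step 1: SEND seq=7000 -> fresh
Step 2: DROP seq=7033 -> fresh
Step 3: SEND seq=7102 -> fresh
Step 4: SEND seq=7033 -> retransmit
Step 5: SEND seq=45 -> fresh
Step 6: SEND seq=7206 -> fresh
Step 7: SEND seq=7340 -> fresh

Answer: 4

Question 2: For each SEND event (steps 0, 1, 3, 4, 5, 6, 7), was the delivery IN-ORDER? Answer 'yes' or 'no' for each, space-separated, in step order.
Step 0: SEND seq=0 -> in-order
Step 1: SEND seq=7000 -> in-order
Step 3: SEND seq=7102 -> out-of-order
Step 4: SEND seq=7033 -> in-order
Step 5: SEND seq=45 -> in-order
Step 6: SEND seq=7206 -> in-order
Step 7: SEND seq=7340 -> in-order

Answer: yes yes no yes yes yes yes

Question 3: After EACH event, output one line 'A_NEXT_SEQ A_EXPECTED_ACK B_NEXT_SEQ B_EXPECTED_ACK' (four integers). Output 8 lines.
45 7000 7000 45
45 7033 7033 45
45 7033 7102 45
45 7033 7206 45
45 7206 7206 45
188 7206 7206 188
188 7340 7340 188
188 7434 7434 188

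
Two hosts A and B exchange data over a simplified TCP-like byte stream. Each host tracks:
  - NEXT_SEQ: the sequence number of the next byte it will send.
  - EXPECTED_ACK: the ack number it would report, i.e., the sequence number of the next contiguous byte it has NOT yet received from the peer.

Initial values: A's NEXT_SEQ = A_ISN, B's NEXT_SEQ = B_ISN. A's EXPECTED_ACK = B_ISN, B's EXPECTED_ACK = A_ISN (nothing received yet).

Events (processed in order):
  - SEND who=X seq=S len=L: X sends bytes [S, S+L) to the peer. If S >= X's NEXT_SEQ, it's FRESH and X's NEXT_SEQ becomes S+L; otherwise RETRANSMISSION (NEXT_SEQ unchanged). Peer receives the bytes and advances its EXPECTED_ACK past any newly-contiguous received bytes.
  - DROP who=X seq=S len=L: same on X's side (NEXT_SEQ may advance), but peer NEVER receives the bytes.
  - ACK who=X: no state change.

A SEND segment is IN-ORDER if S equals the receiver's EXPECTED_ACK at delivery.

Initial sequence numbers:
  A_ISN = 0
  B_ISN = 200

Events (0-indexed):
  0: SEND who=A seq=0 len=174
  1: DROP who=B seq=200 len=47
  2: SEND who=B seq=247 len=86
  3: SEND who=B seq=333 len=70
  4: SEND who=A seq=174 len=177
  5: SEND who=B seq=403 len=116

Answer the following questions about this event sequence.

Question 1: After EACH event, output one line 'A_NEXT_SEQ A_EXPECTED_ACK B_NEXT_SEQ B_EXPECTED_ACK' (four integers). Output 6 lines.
174 200 200 174
174 200 247 174
174 200 333 174
174 200 403 174
351 200 403 351
351 200 519 351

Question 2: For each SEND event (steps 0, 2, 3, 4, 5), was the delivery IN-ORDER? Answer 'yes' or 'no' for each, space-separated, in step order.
Step 0: SEND seq=0 -> in-order
Step 2: SEND seq=247 -> out-of-order
Step 3: SEND seq=333 -> out-of-order
Step 4: SEND seq=174 -> in-order
Step 5: SEND seq=403 -> out-of-order

Answer: yes no no yes no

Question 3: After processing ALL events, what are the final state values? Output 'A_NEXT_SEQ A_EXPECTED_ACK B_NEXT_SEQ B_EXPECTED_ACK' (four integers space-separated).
Answer: 351 200 519 351

Derivation:
After event 0: A_seq=174 A_ack=200 B_seq=200 B_ack=174
After event 1: A_seq=174 A_ack=200 B_seq=247 B_ack=174
After event 2: A_seq=174 A_ack=200 B_seq=333 B_ack=174
After event 3: A_seq=174 A_ack=200 B_seq=403 B_ack=174
After event 4: A_seq=351 A_ack=200 B_seq=403 B_ack=351
After event 5: A_seq=351 A_ack=200 B_seq=519 B_ack=351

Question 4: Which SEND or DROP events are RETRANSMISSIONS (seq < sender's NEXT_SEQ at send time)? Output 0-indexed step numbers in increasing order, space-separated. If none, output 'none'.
Answer: none

Derivation:
Step 0: SEND seq=0 -> fresh
Step 1: DROP seq=200 -> fresh
Step 2: SEND seq=247 -> fresh
Step 3: SEND seq=333 -> fresh
Step 4: SEND seq=174 -> fresh
Step 5: SEND seq=403 -> fresh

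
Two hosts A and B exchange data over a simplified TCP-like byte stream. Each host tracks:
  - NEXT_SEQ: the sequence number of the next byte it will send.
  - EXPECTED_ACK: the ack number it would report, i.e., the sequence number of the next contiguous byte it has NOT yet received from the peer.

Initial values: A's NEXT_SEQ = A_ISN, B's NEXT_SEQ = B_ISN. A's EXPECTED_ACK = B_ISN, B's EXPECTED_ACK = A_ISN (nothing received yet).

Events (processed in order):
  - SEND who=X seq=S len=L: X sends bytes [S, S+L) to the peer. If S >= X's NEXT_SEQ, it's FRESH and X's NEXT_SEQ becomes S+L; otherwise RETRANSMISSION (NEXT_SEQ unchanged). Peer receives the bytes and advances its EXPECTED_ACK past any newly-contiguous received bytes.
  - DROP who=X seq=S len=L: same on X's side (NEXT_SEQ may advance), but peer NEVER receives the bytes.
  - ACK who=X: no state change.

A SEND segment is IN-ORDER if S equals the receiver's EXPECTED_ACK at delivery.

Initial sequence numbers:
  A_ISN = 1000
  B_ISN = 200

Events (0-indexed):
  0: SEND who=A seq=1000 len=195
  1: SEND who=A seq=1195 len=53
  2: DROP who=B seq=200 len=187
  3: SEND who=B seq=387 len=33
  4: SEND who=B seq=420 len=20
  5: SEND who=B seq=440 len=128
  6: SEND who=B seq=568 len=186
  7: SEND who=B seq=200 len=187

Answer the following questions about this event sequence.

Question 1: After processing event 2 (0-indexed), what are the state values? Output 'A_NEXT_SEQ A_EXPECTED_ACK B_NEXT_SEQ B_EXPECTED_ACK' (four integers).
After event 0: A_seq=1195 A_ack=200 B_seq=200 B_ack=1195
After event 1: A_seq=1248 A_ack=200 B_seq=200 B_ack=1248
After event 2: A_seq=1248 A_ack=200 B_seq=387 B_ack=1248

1248 200 387 1248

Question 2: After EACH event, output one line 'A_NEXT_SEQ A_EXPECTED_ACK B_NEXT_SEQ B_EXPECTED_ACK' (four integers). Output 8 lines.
1195 200 200 1195
1248 200 200 1248
1248 200 387 1248
1248 200 420 1248
1248 200 440 1248
1248 200 568 1248
1248 200 754 1248
1248 754 754 1248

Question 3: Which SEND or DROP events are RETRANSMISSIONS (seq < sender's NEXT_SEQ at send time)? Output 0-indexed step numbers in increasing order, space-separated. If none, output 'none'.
Answer: 7

Derivation:
Step 0: SEND seq=1000 -> fresh
Step 1: SEND seq=1195 -> fresh
Step 2: DROP seq=200 -> fresh
Step 3: SEND seq=387 -> fresh
Step 4: SEND seq=420 -> fresh
Step 5: SEND seq=440 -> fresh
Step 6: SEND seq=568 -> fresh
Step 7: SEND seq=200 -> retransmit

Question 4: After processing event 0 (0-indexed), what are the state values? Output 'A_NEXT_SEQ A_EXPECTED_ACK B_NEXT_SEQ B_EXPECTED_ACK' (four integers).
After event 0: A_seq=1195 A_ack=200 B_seq=200 B_ack=1195

1195 200 200 1195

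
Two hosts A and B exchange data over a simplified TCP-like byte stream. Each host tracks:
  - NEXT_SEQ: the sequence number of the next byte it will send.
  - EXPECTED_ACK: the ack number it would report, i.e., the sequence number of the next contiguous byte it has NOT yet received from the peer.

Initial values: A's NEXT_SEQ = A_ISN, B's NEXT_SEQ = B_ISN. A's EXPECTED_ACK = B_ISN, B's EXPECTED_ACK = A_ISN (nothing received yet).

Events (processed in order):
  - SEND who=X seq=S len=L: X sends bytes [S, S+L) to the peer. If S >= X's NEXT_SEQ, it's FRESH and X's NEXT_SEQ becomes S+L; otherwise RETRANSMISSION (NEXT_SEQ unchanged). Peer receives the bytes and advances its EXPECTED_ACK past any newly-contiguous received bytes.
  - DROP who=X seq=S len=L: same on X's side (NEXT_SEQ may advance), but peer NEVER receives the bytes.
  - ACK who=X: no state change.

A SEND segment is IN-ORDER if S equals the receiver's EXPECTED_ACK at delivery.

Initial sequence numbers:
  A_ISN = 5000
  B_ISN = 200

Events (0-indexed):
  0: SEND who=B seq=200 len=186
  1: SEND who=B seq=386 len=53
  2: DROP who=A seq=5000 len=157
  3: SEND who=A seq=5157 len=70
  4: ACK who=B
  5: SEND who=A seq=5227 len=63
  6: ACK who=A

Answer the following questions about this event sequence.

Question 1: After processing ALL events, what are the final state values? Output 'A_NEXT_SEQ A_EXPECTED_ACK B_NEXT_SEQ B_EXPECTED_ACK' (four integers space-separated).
After event 0: A_seq=5000 A_ack=386 B_seq=386 B_ack=5000
After event 1: A_seq=5000 A_ack=439 B_seq=439 B_ack=5000
After event 2: A_seq=5157 A_ack=439 B_seq=439 B_ack=5000
After event 3: A_seq=5227 A_ack=439 B_seq=439 B_ack=5000
After event 4: A_seq=5227 A_ack=439 B_seq=439 B_ack=5000
After event 5: A_seq=5290 A_ack=439 B_seq=439 B_ack=5000
After event 6: A_seq=5290 A_ack=439 B_seq=439 B_ack=5000

Answer: 5290 439 439 5000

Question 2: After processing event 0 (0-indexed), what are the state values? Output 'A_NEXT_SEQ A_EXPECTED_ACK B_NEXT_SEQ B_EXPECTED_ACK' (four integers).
After event 0: A_seq=5000 A_ack=386 B_seq=386 B_ack=5000

5000 386 386 5000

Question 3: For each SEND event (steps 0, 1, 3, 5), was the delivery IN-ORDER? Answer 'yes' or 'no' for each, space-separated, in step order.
Step 0: SEND seq=200 -> in-order
Step 1: SEND seq=386 -> in-order
Step 3: SEND seq=5157 -> out-of-order
Step 5: SEND seq=5227 -> out-of-order

Answer: yes yes no no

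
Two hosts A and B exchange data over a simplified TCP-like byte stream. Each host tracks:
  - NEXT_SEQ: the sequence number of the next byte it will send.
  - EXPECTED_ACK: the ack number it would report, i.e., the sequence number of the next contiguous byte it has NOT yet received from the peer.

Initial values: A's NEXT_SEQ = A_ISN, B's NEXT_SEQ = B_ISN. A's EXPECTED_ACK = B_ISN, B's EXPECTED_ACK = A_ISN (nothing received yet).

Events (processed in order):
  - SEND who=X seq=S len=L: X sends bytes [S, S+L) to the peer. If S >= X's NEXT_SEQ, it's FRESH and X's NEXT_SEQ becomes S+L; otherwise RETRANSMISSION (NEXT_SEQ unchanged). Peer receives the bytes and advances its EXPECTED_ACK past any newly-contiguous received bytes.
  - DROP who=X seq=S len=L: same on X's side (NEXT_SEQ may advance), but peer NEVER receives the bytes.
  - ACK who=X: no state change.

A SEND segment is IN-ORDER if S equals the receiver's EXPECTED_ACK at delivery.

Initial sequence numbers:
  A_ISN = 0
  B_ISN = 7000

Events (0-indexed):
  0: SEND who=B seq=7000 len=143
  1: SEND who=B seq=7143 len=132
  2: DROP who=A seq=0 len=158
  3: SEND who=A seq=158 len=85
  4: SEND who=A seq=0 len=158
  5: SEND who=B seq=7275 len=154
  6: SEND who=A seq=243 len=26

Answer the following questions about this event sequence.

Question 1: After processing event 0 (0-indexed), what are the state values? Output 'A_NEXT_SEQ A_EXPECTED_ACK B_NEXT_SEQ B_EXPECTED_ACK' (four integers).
After event 0: A_seq=0 A_ack=7143 B_seq=7143 B_ack=0

0 7143 7143 0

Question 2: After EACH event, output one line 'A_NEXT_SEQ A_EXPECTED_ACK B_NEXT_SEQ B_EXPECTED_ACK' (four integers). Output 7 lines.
0 7143 7143 0
0 7275 7275 0
158 7275 7275 0
243 7275 7275 0
243 7275 7275 243
243 7429 7429 243
269 7429 7429 269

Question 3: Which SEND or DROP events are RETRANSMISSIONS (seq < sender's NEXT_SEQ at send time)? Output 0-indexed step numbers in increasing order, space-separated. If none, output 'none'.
Step 0: SEND seq=7000 -> fresh
Step 1: SEND seq=7143 -> fresh
Step 2: DROP seq=0 -> fresh
Step 3: SEND seq=158 -> fresh
Step 4: SEND seq=0 -> retransmit
Step 5: SEND seq=7275 -> fresh
Step 6: SEND seq=243 -> fresh

Answer: 4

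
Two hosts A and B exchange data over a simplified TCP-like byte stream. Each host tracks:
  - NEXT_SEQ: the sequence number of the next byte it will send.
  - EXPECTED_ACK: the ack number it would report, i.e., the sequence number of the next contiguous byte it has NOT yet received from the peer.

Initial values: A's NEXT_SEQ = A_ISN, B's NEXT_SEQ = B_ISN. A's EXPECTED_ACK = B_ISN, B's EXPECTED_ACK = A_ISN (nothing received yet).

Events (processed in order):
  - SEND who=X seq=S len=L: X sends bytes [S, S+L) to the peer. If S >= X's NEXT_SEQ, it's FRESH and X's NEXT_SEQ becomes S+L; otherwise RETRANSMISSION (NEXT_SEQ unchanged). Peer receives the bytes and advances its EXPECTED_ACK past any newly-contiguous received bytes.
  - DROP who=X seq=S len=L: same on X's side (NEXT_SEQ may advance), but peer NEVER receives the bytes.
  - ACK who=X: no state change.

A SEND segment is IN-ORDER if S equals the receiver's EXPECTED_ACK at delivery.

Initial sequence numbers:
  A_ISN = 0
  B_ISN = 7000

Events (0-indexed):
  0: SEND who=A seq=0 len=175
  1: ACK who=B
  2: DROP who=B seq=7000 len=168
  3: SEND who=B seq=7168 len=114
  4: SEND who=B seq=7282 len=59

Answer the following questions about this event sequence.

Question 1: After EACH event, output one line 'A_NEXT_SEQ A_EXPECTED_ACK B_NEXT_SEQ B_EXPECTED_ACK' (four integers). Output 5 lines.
175 7000 7000 175
175 7000 7000 175
175 7000 7168 175
175 7000 7282 175
175 7000 7341 175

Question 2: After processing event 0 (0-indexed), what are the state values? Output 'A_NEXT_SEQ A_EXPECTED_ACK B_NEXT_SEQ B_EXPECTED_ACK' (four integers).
After event 0: A_seq=175 A_ack=7000 B_seq=7000 B_ack=175

175 7000 7000 175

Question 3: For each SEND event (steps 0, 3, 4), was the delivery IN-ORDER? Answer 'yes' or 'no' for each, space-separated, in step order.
Answer: yes no no

Derivation:
Step 0: SEND seq=0 -> in-order
Step 3: SEND seq=7168 -> out-of-order
Step 4: SEND seq=7282 -> out-of-order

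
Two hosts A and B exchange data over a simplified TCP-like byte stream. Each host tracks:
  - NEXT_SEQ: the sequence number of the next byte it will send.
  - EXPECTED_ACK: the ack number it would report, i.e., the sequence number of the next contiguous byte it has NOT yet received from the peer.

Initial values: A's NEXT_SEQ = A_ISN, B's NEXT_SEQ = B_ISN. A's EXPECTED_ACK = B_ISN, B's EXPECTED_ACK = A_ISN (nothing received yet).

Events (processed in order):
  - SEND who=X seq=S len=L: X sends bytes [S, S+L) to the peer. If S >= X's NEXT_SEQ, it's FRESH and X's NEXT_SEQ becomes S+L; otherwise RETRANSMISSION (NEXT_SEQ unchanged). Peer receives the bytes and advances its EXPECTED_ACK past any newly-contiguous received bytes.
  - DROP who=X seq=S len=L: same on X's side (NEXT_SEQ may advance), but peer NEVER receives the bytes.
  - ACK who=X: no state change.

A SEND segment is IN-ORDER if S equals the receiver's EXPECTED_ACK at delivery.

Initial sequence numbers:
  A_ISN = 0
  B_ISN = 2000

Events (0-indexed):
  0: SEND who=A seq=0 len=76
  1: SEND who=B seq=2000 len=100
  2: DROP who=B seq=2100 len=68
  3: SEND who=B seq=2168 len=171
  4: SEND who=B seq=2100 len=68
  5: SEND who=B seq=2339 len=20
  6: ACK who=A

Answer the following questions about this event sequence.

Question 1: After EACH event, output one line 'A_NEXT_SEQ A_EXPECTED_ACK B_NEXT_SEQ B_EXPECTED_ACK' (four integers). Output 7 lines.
76 2000 2000 76
76 2100 2100 76
76 2100 2168 76
76 2100 2339 76
76 2339 2339 76
76 2359 2359 76
76 2359 2359 76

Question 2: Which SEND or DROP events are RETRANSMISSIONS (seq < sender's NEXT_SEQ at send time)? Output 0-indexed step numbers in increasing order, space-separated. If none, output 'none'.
Step 0: SEND seq=0 -> fresh
Step 1: SEND seq=2000 -> fresh
Step 2: DROP seq=2100 -> fresh
Step 3: SEND seq=2168 -> fresh
Step 4: SEND seq=2100 -> retransmit
Step 5: SEND seq=2339 -> fresh

Answer: 4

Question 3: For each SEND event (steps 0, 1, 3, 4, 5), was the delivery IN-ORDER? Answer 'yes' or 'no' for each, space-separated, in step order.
Answer: yes yes no yes yes

Derivation:
Step 0: SEND seq=0 -> in-order
Step 1: SEND seq=2000 -> in-order
Step 3: SEND seq=2168 -> out-of-order
Step 4: SEND seq=2100 -> in-order
Step 5: SEND seq=2339 -> in-order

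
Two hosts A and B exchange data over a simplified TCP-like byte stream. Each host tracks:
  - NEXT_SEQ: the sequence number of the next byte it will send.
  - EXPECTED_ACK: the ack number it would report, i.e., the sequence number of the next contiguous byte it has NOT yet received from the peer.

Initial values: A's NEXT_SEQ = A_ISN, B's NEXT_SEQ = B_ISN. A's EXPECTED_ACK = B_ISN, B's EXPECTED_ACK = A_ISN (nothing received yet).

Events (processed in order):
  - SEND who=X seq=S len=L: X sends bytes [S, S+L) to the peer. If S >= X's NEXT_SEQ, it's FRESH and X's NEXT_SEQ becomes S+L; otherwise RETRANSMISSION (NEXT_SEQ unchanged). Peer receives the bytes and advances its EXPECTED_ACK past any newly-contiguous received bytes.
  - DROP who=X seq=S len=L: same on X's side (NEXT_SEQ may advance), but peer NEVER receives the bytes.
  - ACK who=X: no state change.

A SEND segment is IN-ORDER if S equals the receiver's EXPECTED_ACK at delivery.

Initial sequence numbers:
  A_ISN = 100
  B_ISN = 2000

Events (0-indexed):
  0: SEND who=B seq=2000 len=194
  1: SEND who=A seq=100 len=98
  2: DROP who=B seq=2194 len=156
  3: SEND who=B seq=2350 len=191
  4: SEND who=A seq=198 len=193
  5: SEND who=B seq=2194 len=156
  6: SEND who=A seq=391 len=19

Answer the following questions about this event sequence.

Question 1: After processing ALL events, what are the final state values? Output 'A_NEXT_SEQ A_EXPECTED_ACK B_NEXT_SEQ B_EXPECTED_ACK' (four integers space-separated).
Answer: 410 2541 2541 410

Derivation:
After event 0: A_seq=100 A_ack=2194 B_seq=2194 B_ack=100
After event 1: A_seq=198 A_ack=2194 B_seq=2194 B_ack=198
After event 2: A_seq=198 A_ack=2194 B_seq=2350 B_ack=198
After event 3: A_seq=198 A_ack=2194 B_seq=2541 B_ack=198
After event 4: A_seq=391 A_ack=2194 B_seq=2541 B_ack=391
After event 5: A_seq=391 A_ack=2541 B_seq=2541 B_ack=391
After event 6: A_seq=410 A_ack=2541 B_seq=2541 B_ack=410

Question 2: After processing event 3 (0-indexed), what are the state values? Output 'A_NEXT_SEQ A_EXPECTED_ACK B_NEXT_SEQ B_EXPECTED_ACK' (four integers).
After event 0: A_seq=100 A_ack=2194 B_seq=2194 B_ack=100
After event 1: A_seq=198 A_ack=2194 B_seq=2194 B_ack=198
After event 2: A_seq=198 A_ack=2194 B_seq=2350 B_ack=198
After event 3: A_seq=198 A_ack=2194 B_seq=2541 B_ack=198

198 2194 2541 198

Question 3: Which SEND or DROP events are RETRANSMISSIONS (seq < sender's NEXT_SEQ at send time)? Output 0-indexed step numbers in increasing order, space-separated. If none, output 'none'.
Answer: 5

Derivation:
Step 0: SEND seq=2000 -> fresh
Step 1: SEND seq=100 -> fresh
Step 2: DROP seq=2194 -> fresh
Step 3: SEND seq=2350 -> fresh
Step 4: SEND seq=198 -> fresh
Step 5: SEND seq=2194 -> retransmit
Step 6: SEND seq=391 -> fresh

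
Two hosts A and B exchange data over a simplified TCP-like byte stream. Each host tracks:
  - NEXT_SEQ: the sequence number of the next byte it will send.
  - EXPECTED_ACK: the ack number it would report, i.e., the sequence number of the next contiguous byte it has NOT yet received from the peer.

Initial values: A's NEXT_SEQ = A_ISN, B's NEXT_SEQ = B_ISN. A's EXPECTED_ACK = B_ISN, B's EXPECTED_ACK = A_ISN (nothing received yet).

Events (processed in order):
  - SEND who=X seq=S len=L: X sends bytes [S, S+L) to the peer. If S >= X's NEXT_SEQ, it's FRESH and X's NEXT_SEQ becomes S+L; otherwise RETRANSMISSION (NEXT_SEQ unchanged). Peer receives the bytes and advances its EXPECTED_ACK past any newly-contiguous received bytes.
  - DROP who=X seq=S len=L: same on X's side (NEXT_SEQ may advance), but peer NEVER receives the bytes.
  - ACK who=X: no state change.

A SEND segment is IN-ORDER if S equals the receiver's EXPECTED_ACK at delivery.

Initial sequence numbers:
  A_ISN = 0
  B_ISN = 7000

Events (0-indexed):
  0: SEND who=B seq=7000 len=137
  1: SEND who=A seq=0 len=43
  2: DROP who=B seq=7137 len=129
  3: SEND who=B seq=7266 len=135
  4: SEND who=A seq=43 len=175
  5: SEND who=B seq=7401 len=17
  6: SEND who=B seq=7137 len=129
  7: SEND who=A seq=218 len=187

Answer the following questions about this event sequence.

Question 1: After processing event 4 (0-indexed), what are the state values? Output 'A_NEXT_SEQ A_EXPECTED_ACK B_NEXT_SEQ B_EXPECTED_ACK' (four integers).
After event 0: A_seq=0 A_ack=7137 B_seq=7137 B_ack=0
After event 1: A_seq=43 A_ack=7137 B_seq=7137 B_ack=43
After event 2: A_seq=43 A_ack=7137 B_seq=7266 B_ack=43
After event 3: A_seq=43 A_ack=7137 B_seq=7401 B_ack=43
After event 4: A_seq=218 A_ack=7137 B_seq=7401 B_ack=218

218 7137 7401 218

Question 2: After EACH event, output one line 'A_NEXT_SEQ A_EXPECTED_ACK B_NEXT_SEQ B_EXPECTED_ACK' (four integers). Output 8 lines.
0 7137 7137 0
43 7137 7137 43
43 7137 7266 43
43 7137 7401 43
218 7137 7401 218
218 7137 7418 218
218 7418 7418 218
405 7418 7418 405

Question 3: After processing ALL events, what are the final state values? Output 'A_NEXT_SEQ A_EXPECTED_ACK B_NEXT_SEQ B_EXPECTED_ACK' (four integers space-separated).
After event 0: A_seq=0 A_ack=7137 B_seq=7137 B_ack=0
After event 1: A_seq=43 A_ack=7137 B_seq=7137 B_ack=43
After event 2: A_seq=43 A_ack=7137 B_seq=7266 B_ack=43
After event 3: A_seq=43 A_ack=7137 B_seq=7401 B_ack=43
After event 4: A_seq=218 A_ack=7137 B_seq=7401 B_ack=218
After event 5: A_seq=218 A_ack=7137 B_seq=7418 B_ack=218
After event 6: A_seq=218 A_ack=7418 B_seq=7418 B_ack=218
After event 7: A_seq=405 A_ack=7418 B_seq=7418 B_ack=405

Answer: 405 7418 7418 405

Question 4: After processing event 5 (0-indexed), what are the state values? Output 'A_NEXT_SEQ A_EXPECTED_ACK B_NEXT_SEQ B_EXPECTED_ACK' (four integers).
After event 0: A_seq=0 A_ack=7137 B_seq=7137 B_ack=0
After event 1: A_seq=43 A_ack=7137 B_seq=7137 B_ack=43
After event 2: A_seq=43 A_ack=7137 B_seq=7266 B_ack=43
After event 3: A_seq=43 A_ack=7137 B_seq=7401 B_ack=43
After event 4: A_seq=218 A_ack=7137 B_seq=7401 B_ack=218
After event 5: A_seq=218 A_ack=7137 B_seq=7418 B_ack=218

218 7137 7418 218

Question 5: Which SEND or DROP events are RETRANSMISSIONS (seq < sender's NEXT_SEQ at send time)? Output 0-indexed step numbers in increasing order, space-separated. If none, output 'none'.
Answer: 6

Derivation:
Step 0: SEND seq=7000 -> fresh
Step 1: SEND seq=0 -> fresh
Step 2: DROP seq=7137 -> fresh
Step 3: SEND seq=7266 -> fresh
Step 4: SEND seq=43 -> fresh
Step 5: SEND seq=7401 -> fresh
Step 6: SEND seq=7137 -> retransmit
Step 7: SEND seq=218 -> fresh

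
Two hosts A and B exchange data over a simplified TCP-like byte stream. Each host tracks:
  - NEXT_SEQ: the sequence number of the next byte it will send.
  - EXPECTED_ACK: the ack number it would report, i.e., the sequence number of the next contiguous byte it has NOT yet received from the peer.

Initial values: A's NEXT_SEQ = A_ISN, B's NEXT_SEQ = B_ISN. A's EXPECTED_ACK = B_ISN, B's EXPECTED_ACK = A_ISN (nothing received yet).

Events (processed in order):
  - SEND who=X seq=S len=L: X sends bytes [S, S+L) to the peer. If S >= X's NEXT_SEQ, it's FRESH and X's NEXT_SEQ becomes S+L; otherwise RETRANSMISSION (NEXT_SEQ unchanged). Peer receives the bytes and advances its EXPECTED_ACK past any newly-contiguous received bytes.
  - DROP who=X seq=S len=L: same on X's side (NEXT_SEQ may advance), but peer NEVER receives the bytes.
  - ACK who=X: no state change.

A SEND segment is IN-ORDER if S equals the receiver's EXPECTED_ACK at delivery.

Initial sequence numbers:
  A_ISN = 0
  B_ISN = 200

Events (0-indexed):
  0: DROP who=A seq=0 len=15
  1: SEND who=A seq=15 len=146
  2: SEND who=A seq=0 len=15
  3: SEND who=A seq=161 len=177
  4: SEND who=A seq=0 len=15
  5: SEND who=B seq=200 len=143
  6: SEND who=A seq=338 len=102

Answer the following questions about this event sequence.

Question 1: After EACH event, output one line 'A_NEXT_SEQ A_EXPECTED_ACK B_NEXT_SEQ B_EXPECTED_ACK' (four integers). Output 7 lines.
15 200 200 0
161 200 200 0
161 200 200 161
338 200 200 338
338 200 200 338
338 343 343 338
440 343 343 440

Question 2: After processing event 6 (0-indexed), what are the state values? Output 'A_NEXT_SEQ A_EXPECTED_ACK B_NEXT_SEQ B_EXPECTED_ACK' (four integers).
After event 0: A_seq=15 A_ack=200 B_seq=200 B_ack=0
After event 1: A_seq=161 A_ack=200 B_seq=200 B_ack=0
After event 2: A_seq=161 A_ack=200 B_seq=200 B_ack=161
After event 3: A_seq=338 A_ack=200 B_seq=200 B_ack=338
After event 4: A_seq=338 A_ack=200 B_seq=200 B_ack=338
After event 5: A_seq=338 A_ack=343 B_seq=343 B_ack=338
After event 6: A_seq=440 A_ack=343 B_seq=343 B_ack=440

440 343 343 440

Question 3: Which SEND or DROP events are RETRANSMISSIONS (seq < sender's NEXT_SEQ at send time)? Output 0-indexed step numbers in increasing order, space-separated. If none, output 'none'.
Answer: 2 4

Derivation:
Step 0: DROP seq=0 -> fresh
Step 1: SEND seq=15 -> fresh
Step 2: SEND seq=0 -> retransmit
Step 3: SEND seq=161 -> fresh
Step 4: SEND seq=0 -> retransmit
Step 5: SEND seq=200 -> fresh
Step 6: SEND seq=338 -> fresh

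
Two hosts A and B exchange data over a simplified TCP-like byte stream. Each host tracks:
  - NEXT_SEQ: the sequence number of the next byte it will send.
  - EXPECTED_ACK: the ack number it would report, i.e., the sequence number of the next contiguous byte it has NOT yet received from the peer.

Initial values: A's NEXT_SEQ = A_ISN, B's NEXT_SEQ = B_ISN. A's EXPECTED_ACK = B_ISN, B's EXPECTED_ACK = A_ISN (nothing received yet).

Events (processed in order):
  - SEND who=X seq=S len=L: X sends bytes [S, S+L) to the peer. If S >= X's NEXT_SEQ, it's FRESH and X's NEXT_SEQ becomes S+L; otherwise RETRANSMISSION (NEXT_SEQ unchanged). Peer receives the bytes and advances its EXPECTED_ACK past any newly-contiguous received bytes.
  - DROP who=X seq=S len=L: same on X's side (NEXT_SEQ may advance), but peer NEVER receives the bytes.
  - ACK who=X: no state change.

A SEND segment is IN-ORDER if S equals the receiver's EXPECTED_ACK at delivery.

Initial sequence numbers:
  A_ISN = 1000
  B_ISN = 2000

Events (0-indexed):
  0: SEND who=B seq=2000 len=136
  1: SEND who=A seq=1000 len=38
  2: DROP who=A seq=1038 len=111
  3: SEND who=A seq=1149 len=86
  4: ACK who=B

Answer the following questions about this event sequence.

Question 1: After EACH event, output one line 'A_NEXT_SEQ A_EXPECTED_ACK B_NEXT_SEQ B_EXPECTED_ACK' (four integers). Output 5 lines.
1000 2136 2136 1000
1038 2136 2136 1038
1149 2136 2136 1038
1235 2136 2136 1038
1235 2136 2136 1038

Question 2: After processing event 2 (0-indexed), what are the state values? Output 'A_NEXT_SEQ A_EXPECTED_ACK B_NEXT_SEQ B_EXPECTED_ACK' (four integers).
After event 0: A_seq=1000 A_ack=2136 B_seq=2136 B_ack=1000
After event 1: A_seq=1038 A_ack=2136 B_seq=2136 B_ack=1038
After event 2: A_seq=1149 A_ack=2136 B_seq=2136 B_ack=1038

1149 2136 2136 1038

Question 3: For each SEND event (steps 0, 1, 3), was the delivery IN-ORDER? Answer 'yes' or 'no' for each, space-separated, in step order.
Step 0: SEND seq=2000 -> in-order
Step 1: SEND seq=1000 -> in-order
Step 3: SEND seq=1149 -> out-of-order

Answer: yes yes no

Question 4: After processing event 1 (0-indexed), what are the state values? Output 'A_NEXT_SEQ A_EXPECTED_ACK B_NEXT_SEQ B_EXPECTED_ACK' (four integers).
After event 0: A_seq=1000 A_ack=2136 B_seq=2136 B_ack=1000
After event 1: A_seq=1038 A_ack=2136 B_seq=2136 B_ack=1038

1038 2136 2136 1038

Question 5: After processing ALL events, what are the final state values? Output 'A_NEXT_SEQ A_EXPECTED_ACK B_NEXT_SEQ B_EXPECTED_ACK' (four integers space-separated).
Answer: 1235 2136 2136 1038

Derivation:
After event 0: A_seq=1000 A_ack=2136 B_seq=2136 B_ack=1000
After event 1: A_seq=1038 A_ack=2136 B_seq=2136 B_ack=1038
After event 2: A_seq=1149 A_ack=2136 B_seq=2136 B_ack=1038
After event 3: A_seq=1235 A_ack=2136 B_seq=2136 B_ack=1038
After event 4: A_seq=1235 A_ack=2136 B_seq=2136 B_ack=1038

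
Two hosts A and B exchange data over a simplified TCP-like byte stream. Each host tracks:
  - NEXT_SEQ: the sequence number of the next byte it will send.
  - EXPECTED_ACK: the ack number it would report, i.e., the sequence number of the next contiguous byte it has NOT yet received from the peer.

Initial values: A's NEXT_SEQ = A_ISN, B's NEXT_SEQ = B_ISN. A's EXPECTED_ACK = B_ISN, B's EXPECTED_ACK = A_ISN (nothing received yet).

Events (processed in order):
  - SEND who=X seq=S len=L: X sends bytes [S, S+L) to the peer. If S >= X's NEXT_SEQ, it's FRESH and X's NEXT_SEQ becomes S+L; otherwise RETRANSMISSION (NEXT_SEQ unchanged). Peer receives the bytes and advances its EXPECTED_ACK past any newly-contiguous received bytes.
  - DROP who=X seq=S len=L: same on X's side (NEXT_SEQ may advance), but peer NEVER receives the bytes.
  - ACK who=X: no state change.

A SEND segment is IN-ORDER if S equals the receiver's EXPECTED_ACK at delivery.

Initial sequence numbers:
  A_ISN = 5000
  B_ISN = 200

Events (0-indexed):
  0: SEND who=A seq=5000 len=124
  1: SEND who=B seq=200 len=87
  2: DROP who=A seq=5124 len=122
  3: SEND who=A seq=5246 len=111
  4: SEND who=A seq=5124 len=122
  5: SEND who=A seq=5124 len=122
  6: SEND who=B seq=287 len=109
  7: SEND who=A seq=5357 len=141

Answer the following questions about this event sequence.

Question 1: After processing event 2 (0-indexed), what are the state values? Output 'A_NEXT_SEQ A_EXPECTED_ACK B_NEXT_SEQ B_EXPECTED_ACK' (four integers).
After event 0: A_seq=5124 A_ack=200 B_seq=200 B_ack=5124
After event 1: A_seq=5124 A_ack=287 B_seq=287 B_ack=5124
After event 2: A_seq=5246 A_ack=287 B_seq=287 B_ack=5124

5246 287 287 5124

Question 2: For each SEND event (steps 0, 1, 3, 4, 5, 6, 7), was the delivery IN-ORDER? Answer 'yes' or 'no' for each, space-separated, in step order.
Step 0: SEND seq=5000 -> in-order
Step 1: SEND seq=200 -> in-order
Step 3: SEND seq=5246 -> out-of-order
Step 4: SEND seq=5124 -> in-order
Step 5: SEND seq=5124 -> out-of-order
Step 6: SEND seq=287 -> in-order
Step 7: SEND seq=5357 -> in-order

Answer: yes yes no yes no yes yes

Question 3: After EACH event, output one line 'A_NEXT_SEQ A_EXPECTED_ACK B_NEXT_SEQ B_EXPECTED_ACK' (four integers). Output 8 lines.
5124 200 200 5124
5124 287 287 5124
5246 287 287 5124
5357 287 287 5124
5357 287 287 5357
5357 287 287 5357
5357 396 396 5357
5498 396 396 5498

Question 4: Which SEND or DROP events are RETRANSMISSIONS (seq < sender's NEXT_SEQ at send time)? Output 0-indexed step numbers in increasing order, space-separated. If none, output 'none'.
Step 0: SEND seq=5000 -> fresh
Step 1: SEND seq=200 -> fresh
Step 2: DROP seq=5124 -> fresh
Step 3: SEND seq=5246 -> fresh
Step 4: SEND seq=5124 -> retransmit
Step 5: SEND seq=5124 -> retransmit
Step 6: SEND seq=287 -> fresh
Step 7: SEND seq=5357 -> fresh

Answer: 4 5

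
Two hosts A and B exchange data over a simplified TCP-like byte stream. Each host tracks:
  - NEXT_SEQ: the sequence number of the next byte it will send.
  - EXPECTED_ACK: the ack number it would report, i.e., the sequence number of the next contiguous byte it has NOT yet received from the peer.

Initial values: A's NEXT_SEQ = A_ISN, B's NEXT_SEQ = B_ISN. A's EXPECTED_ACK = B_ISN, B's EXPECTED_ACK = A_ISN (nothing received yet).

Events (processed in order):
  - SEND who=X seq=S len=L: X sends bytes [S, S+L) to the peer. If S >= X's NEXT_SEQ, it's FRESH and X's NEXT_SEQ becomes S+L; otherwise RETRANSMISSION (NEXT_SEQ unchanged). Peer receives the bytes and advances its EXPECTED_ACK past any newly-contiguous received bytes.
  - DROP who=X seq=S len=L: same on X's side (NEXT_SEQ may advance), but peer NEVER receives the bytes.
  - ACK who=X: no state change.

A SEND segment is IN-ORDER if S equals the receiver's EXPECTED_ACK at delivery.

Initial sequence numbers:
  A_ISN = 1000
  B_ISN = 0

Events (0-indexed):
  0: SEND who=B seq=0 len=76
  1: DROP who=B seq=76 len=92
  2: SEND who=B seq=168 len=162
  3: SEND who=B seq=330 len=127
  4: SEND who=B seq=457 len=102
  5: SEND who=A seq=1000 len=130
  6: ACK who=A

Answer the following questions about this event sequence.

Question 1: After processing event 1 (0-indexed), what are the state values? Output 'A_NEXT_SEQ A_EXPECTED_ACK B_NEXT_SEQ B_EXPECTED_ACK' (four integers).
After event 0: A_seq=1000 A_ack=76 B_seq=76 B_ack=1000
After event 1: A_seq=1000 A_ack=76 B_seq=168 B_ack=1000

1000 76 168 1000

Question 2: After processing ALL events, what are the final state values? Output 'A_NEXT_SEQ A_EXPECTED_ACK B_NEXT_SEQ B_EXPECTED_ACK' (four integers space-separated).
After event 0: A_seq=1000 A_ack=76 B_seq=76 B_ack=1000
After event 1: A_seq=1000 A_ack=76 B_seq=168 B_ack=1000
After event 2: A_seq=1000 A_ack=76 B_seq=330 B_ack=1000
After event 3: A_seq=1000 A_ack=76 B_seq=457 B_ack=1000
After event 4: A_seq=1000 A_ack=76 B_seq=559 B_ack=1000
After event 5: A_seq=1130 A_ack=76 B_seq=559 B_ack=1130
After event 6: A_seq=1130 A_ack=76 B_seq=559 B_ack=1130

Answer: 1130 76 559 1130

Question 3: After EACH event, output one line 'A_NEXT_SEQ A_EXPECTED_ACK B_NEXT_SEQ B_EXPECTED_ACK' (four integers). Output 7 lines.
1000 76 76 1000
1000 76 168 1000
1000 76 330 1000
1000 76 457 1000
1000 76 559 1000
1130 76 559 1130
1130 76 559 1130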